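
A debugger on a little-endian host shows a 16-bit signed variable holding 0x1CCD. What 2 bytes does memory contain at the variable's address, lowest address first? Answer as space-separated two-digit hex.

CD 1C

Split into bytes (most-significant first): 1C CD.
In little-endian order the low byte comes first in memory.
So at ascending addresses the bytes are CD 1C.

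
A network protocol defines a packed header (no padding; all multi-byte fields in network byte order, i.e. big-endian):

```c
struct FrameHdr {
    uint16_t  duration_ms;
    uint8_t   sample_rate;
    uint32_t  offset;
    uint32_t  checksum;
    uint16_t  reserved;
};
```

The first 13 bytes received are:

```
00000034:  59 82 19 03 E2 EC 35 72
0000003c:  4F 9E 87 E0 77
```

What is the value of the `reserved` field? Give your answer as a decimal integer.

57463

`reserved` follows `duration_ms` (2 B), `sample_rate` (1 B), `offset` (4 B), `checksum` (4 B), so it starts at offset 2 + 1 + 4 + 4 = 11 and occupies 2 bytes.
Bytes at offsets 11..12: E0 77.
In big-endian order the high byte comes first in memory.
The bytes are already most-significant first: 0xE077.
0xE077 = 57463.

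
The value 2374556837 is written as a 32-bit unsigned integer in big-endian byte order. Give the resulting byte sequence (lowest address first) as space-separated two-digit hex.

2374556837 in hexadecimal, padded to 32 bits, is 0x8D88DCA5.
Split into bytes (most-significant first): 8D 88 DC A5.
Big-endian: lowest address holds the most-significant byte.
So the memory order matches the most-significant-first order: 8D 88 DC A5.

8D 88 DC A5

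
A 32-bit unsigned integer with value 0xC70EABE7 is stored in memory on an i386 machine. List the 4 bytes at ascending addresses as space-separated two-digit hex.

Split into bytes (most-significant first): C7 0E AB E7.
Little-endian: lowest address holds the least-significant byte.
So at ascending addresses the bytes are E7 AB 0E C7.

E7 AB 0E C7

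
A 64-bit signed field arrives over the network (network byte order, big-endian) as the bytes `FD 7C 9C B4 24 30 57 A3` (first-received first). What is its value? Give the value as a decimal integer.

Big-endian stores the most-significant byte at the lowest address.
The bytes are already most-significant first: 0xFD7C9CB4243057A3.
Top bit is set, so as a signed 64-bit value this is 0xFD7C9CB4243057A3 − 2^64 = -181097587486468189.

-181097587486468189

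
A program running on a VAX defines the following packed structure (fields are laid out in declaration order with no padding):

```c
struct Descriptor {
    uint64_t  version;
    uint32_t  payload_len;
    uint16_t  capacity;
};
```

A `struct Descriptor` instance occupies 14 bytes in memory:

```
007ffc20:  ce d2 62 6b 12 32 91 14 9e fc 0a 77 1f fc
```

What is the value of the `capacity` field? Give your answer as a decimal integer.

64543

`capacity` follows `version` (8 B), `payload_len` (4 B), so it starts at offset 8 + 4 = 12 and occupies 2 bytes.
Bytes at offsets 12..13: 1F FC.
Little-endian stores the least-significant byte at the lowest address.
Reassemble most-significant byte first: FC 1F → 0xFC1F.
0xFC1F = 64543.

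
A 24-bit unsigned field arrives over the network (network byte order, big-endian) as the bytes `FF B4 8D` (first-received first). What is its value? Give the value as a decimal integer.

16757901

Big-endian: lowest address holds the most-significant byte.
The bytes are already most-significant first: 0xFFB48D.
0xFFB48D = 16757901.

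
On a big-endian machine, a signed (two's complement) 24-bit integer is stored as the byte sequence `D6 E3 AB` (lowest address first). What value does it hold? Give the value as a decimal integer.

Big-endian stores the most-significant byte at the lowest address.
The bytes are already most-significant first: 0xD6E3AB.
Top bit is set, so as a signed 24-bit value this is 0xD6E3AB − 2^24 = -2694229.

-2694229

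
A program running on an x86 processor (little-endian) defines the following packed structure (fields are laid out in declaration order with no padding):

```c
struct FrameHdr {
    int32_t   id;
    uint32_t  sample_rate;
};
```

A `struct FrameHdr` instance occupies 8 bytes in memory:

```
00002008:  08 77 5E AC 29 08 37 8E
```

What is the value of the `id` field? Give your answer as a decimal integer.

-1403095288

`id` is the first field, at byte offset 0, occupying 4 bytes.
Bytes at offsets 0..3: 08 77 5E AC.
Little-endian: lowest address holds the least-significant byte.
Reassemble most-significant byte first: AC 5E 77 08 → 0xAC5E7708.
Top bit is set, so as a signed 32-bit value this is 0xAC5E7708 − 2^32 = -1403095288.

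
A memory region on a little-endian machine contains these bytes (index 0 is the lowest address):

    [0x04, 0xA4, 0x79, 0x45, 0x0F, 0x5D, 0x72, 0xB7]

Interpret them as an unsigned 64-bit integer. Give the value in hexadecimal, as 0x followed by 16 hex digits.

0xB7725D0F4579A404

In little-endian order the low byte comes first in memory.
Reassemble most-significant byte first: B7 72 5D 0F 45 79 A4 04 → 0xB7725D0F4579A404.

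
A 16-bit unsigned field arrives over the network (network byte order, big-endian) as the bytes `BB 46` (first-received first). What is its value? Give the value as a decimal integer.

Big-endian stores the most-significant byte at the lowest address.
The bytes are already most-significant first: 0xBB46.
0xBB46 = 47942.

47942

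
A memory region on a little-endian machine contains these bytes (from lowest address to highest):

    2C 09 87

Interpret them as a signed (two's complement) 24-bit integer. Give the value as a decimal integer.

-7927508

Little-endian: lowest address holds the least-significant byte.
Reassemble most-significant byte first: 87 09 2C → 0x87092C.
Top bit is set, so as a signed 24-bit value this is 0x87092C − 2^24 = -7927508.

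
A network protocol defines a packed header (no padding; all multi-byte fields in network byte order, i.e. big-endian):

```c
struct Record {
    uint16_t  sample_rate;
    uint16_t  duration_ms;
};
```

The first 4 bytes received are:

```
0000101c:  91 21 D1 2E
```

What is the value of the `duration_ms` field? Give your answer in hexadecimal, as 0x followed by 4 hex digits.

`duration_ms` follows `sample_rate` (2 bytes), so it starts at byte offset 2 and occupies 2 bytes.
Bytes at offsets 2..3: D1 2E.
Big-endian stores the most-significant byte at the lowest address.
The bytes are already most-significant first: 0xD12E.

0xD12E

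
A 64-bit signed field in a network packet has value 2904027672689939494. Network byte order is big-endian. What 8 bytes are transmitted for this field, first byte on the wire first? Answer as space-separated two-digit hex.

2904027672689939494 in hexadecimal, padded to 64 bits, is 0x284D2DC838969426.
Split into bytes (most-significant first): 28 4D 2D C8 38 96 94 26.
Big-endian: lowest address holds the most-significant byte.
So the memory order matches the most-significant-first order: 28 4D 2D C8 38 96 94 26.

28 4D 2D C8 38 96 94 26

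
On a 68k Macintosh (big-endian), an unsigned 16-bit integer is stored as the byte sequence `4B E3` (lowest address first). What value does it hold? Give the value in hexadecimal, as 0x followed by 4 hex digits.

0x4BE3

Big-endian: lowest address holds the most-significant byte.
The bytes are already most-significant first: 0x4BE3.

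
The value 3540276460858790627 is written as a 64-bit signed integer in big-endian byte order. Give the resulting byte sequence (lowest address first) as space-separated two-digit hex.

3540276460858790627 in hexadecimal, padded to 64 bits, is 0x312196AF182A52E3.
Split into bytes (most-significant first): 31 21 96 AF 18 2A 52 E3.
In big-endian order the high byte comes first in memory.
So the memory order matches the most-significant-first order: 31 21 96 AF 18 2A 52 E3.

31 21 96 AF 18 2A 52 E3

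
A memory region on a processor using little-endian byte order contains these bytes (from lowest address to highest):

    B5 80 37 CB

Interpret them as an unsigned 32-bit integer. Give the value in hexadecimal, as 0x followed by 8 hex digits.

In little-endian order the low byte comes first in memory.
Reassemble most-significant byte first: CB 37 80 B5 → 0xCB3780B5.

0xCB3780B5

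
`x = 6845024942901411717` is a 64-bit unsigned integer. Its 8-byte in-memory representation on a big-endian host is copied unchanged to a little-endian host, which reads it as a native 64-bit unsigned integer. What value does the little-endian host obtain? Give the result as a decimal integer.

9637513300248493662

6845024942901411717 in 64-bit hexadecimal is 0x5EFE69EB4853BF85.
Stored big-endian, the bytes at ascending addresses are 5E FE 69 EB 48 53 BF 85.
Read back as little-endian, the first byte is least significant, giving 0x85BF5348EB69FE5E.
0x85BF5348EB69FE5E = 9637513300248493662.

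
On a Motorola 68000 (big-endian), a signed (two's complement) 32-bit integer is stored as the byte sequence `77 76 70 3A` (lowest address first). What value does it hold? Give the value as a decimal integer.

2004250682

Big-endian: lowest address holds the most-significant byte.
The bytes are already most-significant first: 0x7776703A.
0x7776703A = 2004250682.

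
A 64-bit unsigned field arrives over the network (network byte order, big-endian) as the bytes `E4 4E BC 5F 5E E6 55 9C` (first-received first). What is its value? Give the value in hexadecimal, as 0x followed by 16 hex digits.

0xE44EBC5F5EE6559C

In big-endian order the high byte comes first in memory.
The bytes are already most-significant first: 0xE44EBC5F5EE6559C.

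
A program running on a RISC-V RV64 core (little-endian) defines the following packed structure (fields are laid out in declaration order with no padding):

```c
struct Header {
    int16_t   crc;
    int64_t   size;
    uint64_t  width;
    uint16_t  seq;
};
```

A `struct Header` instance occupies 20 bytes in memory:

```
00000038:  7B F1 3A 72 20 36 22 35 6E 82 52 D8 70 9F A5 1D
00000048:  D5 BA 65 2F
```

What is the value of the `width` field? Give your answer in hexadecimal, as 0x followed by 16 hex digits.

`width` follows `crc` (2 B), `size` (8 B), so it starts at offset 2 + 8 = 10 and occupies 8 bytes.
Bytes at offsets 10..17: 52 D8 70 9F A5 1D D5 BA.
In little-endian order the low byte comes first in memory.
Reassemble most-significant byte first: BA D5 1D A5 9F 70 D8 52 → 0xBAD51DA59F70D852.

0xBAD51DA59F70D852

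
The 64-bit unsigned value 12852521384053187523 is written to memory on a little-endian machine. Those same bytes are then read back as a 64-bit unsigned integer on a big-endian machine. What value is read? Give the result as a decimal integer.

12852521384053187523 in 64-bit hexadecimal is 0xB25D541A6C9A23C3.
Stored little-endian, the bytes at ascending addresses are C3 23 9A 6C 1A 54 5D B2.
Read back as big-endian, the last byte is least significant, giving 0xC3239A6C1A545DB2.
0xC3239A6C1A545DB2 = 14061252250669702578.

14061252250669702578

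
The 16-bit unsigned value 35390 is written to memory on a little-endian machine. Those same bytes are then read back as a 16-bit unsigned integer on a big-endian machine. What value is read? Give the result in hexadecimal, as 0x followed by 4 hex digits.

0x3E8A

35390 in 16-bit hexadecimal is 0x8A3E.
Stored little-endian, the bytes at ascending addresses are 3E 8A.
Read back as big-endian, the last byte is least significant, giving 0x3E8A.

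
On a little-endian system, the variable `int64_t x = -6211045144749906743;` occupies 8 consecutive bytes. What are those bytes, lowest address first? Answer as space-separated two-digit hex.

Two's complement of -6211045144749906743 in 64 bits: 6211045144749906743 = 0x563210A6D0BB9B37; invert → 0xA9CDEF592F4464C8; add 1 → 0xA9CDEF592F4464C9.
Split into bytes (most-significant first): A9 CD EF 59 2F 44 64 C9.
Little-endian: lowest address holds the least-significant byte.
So at ascending addresses the bytes are C9 64 44 2F 59 EF CD A9.

C9 64 44 2F 59 EF CD A9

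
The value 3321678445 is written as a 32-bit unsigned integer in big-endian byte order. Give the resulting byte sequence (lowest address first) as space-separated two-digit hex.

C5 FC CA 6D

3321678445 in hexadecimal, padded to 32 bits, is 0xC5FCCA6D.
Split into bytes (most-significant first): C5 FC CA 6D.
In big-endian order the high byte comes first in memory.
So the memory order matches the most-significant-first order: C5 FC CA 6D.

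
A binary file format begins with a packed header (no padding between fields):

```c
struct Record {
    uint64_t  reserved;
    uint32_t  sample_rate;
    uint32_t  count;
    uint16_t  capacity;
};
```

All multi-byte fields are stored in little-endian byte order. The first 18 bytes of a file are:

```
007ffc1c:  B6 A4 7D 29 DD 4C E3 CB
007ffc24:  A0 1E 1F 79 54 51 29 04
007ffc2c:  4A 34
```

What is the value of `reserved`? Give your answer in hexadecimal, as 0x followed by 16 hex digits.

`reserved` is the first field, at byte offset 0, occupying 8 bytes.
Bytes at offsets 0..7: B6 A4 7D 29 DD 4C E3 CB.
Little-endian stores the least-significant byte at the lowest address.
Reassemble most-significant byte first: CB E3 4C DD 29 7D A4 B6 → 0xCBE34CDD297DA4B6.

0xCBE34CDD297DA4B6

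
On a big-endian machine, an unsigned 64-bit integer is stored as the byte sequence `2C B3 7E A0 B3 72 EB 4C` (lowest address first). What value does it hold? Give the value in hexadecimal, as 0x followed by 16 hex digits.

0x2CB37EA0B372EB4C

In big-endian order the high byte comes first in memory.
The bytes are already most-significant first: 0x2CB37EA0B372EB4C.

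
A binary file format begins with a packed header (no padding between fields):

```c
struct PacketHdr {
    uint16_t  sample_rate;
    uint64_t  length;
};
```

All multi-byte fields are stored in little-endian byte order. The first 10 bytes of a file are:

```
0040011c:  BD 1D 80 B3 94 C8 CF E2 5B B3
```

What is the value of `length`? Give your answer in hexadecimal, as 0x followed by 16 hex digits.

0xB35BE2CFC894B380

`length` follows `sample_rate` (2 bytes), so it starts at byte offset 2 and occupies 8 bytes.
Bytes at offsets 2..9: 80 B3 94 C8 CF E2 5B B3.
Little-endian: lowest address holds the least-significant byte.
Reassemble most-significant byte first: B3 5B E2 CF C8 94 B3 80 → 0xB35BE2CFC894B380.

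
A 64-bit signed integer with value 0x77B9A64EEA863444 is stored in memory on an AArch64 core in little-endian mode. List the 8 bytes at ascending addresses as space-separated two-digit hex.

44 34 86 EA 4E A6 B9 77

Split into bytes (most-significant first): 77 B9 A6 4E EA 86 34 44.
In little-endian order the low byte comes first in memory.
So at ascending addresses the bytes are 44 34 86 EA 4E A6 B9 77.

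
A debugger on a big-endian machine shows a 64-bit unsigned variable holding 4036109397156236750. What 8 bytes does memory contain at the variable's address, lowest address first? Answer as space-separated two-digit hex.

38 03 24 1C CC 1D 0D CE

4036109397156236750 in hexadecimal, padded to 64 bits, is 0x3803241CCC1D0DCE.
Split into bytes (most-significant first): 38 03 24 1C CC 1D 0D CE.
Big-endian: lowest address holds the most-significant byte.
So the memory order matches the most-significant-first order: 38 03 24 1C CC 1D 0D CE.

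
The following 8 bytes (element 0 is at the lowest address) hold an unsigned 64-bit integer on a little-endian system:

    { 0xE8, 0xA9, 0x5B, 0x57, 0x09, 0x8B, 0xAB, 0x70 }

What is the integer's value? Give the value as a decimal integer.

8118735625502042600

Little-endian: lowest address holds the least-significant byte.
Reassemble most-significant byte first: 70 AB 8B 09 57 5B A9 E8 → 0x70AB8B09575BA9E8.
0x70AB8B09575BA9E8 = 8118735625502042600.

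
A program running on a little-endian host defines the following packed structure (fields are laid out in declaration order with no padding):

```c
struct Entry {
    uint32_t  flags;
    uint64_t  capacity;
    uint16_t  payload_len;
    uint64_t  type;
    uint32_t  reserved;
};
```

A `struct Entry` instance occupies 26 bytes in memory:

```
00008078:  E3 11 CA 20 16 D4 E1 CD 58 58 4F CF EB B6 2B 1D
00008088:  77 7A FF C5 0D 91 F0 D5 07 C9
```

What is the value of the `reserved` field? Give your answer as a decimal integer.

3372733936

`reserved` follows `flags` (4 B), `capacity` (8 B), `payload_len` (2 B), `type` (8 B), so it starts at offset 4 + 8 + 2 + 8 = 22 and occupies 4 bytes.
Bytes at offsets 22..25: F0 D5 07 C9.
Little-endian: lowest address holds the least-significant byte.
Reassemble most-significant byte first: C9 07 D5 F0 → 0xC907D5F0.
0xC907D5F0 = 3372733936.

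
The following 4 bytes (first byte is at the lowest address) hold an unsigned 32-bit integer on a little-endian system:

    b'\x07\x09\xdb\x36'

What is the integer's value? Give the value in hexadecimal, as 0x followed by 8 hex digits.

0x36DB0907

Little-endian: lowest address holds the least-significant byte.
Reassemble most-significant byte first: 36 DB 09 07 → 0x36DB0907.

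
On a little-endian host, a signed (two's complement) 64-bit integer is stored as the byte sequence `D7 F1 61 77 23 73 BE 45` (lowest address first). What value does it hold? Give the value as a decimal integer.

In little-endian order the low byte comes first in memory.
Reassemble most-significant byte first: 45 BE 73 23 77 61 F1 D7 → 0x45BE73237761F1D7.
0x45BE73237761F1D7 = 5025580830356009431.

5025580830356009431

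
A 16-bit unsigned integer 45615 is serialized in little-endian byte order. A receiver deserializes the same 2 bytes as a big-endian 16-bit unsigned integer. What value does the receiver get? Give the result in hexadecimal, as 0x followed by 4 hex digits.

45615 in 16-bit hexadecimal is 0xB22F.
Stored little-endian, the bytes at ascending addresses are 2F B2.
Read back as big-endian, the last byte is least significant, giving 0x2FB2.

0x2FB2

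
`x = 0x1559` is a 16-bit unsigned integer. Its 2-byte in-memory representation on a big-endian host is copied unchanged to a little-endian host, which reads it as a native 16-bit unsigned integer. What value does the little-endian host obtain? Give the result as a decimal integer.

Stored big-endian, the bytes at ascending addresses are 15 59.
Read back as little-endian, the first byte is least significant, giving 0x5915.
0x5915 = 22805.

22805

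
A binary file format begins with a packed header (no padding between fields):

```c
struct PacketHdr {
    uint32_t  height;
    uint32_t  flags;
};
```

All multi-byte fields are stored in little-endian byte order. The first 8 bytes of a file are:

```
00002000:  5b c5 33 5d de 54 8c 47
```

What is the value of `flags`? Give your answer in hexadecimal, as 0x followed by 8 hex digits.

`flags` follows `height` (4 bytes), so it starts at byte offset 4 and occupies 4 bytes.
Bytes at offsets 4..7: DE 54 8C 47.
Little-endian: lowest address holds the least-significant byte.
Reassemble most-significant byte first: 47 8C 54 DE → 0x478C54DE.

0x478C54DE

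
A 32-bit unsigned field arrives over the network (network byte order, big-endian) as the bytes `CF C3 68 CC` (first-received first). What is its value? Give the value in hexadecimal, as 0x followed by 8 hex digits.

0xCFC368CC

Big-endian stores the most-significant byte at the lowest address.
The bytes are already most-significant first: 0xCFC368CC.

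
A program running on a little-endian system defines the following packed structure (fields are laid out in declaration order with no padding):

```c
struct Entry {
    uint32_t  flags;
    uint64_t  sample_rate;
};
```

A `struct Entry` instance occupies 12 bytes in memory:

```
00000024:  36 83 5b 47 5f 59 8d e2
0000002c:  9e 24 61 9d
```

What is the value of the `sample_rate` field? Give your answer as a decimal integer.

`sample_rate` follows `flags` (4 bytes), so it starts at byte offset 4 and occupies 8 bytes.
Bytes at offsets 4..11: 5F 59 8D E2 9E 24 61 9D.
Little-endian: lowest address holds the least-significant byte.
Reassemble most-significant byte first: 9D 61 24 9E E2 8D 59 5F → 0x9D61249EE28D595F.
0x9D61249EE28D595F = 11340385601519966559.

11340385601519966559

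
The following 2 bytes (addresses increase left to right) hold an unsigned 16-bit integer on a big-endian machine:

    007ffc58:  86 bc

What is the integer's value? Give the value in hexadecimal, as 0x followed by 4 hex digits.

Big-endian: lowest address holds the most-significant byte.
The bytes are already most-significant first: 0x86BC.

0x86BC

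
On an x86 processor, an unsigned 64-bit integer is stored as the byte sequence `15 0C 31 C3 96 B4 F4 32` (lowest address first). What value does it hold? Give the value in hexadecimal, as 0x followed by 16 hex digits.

Little-endian: lowest address holds the least-significant byte.
Reassemble most-significant byte first: 32 F4 B4 96 C3 31 0C 15 → 0x32F4B496C3310C15.

0x32F4B496C3310C15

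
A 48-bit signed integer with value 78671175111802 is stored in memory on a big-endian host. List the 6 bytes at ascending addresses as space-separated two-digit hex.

47 8D 0F 72 54 7A

78671175111802 in hexadecimal, padded to 48 bits, is 0x478D0F72547A.
Split into bytes (most-significant first): 47 8D 0F 72 54 7A.
In big-endian order the high byte comes first in memory.
So the memory order matches the most-significant-first order: 47 8D 0F 72 54 7A.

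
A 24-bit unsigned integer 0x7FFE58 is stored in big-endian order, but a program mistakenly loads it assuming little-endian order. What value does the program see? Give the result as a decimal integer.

5832319

Stored big-endian, the bytes at ascending addresses are 7F FE 58.
Read back as little-endian, the first byte is least significant, giving 0x58FE7F.
0x58FE7F = 5832319.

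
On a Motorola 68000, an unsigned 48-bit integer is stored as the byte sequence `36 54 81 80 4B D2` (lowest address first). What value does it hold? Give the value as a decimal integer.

In big-endian order the high byte comes first in memory.
The bytes are already most-significant first: 0x365481804BD2.
0x365481804BD2 = 59736577821650.

59736577821650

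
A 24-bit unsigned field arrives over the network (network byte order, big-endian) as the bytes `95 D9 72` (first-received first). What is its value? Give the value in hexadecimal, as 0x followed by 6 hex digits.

0x95D972

Big-endian stores the most-significant byte at the lowest address.
The bytes are already most-significant first: 0x95D972.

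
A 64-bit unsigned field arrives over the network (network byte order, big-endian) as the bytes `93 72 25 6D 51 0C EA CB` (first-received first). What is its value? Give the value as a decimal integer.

10624595622361885387

In big-endian order the high byte comes first in memory.
The bytes are already most-significant first: 0x9372256D510CEACB.
0x9372256D510CEACB = 10624595622361885387.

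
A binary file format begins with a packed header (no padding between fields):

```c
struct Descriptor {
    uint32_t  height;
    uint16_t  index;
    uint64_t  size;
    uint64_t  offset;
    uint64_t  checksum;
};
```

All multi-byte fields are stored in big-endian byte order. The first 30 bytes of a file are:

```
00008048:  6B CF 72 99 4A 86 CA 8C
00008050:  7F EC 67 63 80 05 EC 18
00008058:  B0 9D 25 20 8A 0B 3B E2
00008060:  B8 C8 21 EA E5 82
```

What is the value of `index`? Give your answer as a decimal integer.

`index` follows `height` (4 bytes), so it starts at byte offset 4 and occupies 2 bytes.
Bytes at offsets 4..5: 4A 86.
Big-endian: lowest address holds the most-significant byte.
The bytes are already most-significant first: 0x4A86.
0x4A86 = 19078.

19078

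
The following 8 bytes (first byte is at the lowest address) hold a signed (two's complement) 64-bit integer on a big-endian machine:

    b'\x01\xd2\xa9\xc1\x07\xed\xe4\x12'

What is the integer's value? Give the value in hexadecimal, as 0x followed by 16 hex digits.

Big-endian stores the most-significant byte at the lowest address.
The bytes are already most-significant first: 0x01D2A9C107EDE412.

0x01D2A9C107EDE412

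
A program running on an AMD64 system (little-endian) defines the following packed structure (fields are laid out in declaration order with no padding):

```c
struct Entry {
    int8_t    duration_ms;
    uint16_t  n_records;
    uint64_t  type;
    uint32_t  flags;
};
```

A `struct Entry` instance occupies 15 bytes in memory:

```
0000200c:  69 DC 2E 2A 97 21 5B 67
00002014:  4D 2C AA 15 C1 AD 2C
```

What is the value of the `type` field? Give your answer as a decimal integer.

`type` follows `duration_ms` (1 B), `n_records` (2 B), so it starts at offset 1 + 2 = 3 and occupies 8 bytes.
Bytes at offsets 3..10: 2A 97 21 5B 67 4D 2C AA.
Little-endian: lowest address holds the least-significant byte.
Reassemble most-significant byte first: AA 2C 4D 67 5B 21 97 2A → 0xAA2C4D675B21972A.
0xAA2C4D675B21972A = 12262260991728916266.

12262260991728916266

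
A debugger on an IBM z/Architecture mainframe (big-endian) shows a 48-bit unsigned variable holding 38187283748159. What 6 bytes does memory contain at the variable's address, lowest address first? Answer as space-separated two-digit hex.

38187283748159 in hexadecimal, padded to 48 bits, is 0x22BB2B7B953F.
Split into bytes (most-significant first): 22 BB 2B 7B 95 3F.
In big-endian order the high byte comes first in memory.
So the memory order matches the most-significant-first order: 22 BB 2B 7B 95 3F.

22 BB 2B 7B 95 3F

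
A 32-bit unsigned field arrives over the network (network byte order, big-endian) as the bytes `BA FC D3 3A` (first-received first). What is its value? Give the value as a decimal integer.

Big-endian: lowest address holds the most-significant byte.
The bytes are already most-significant first: 0xBAFCD33A.
0xBAFCD33A = 3137131322.

3137131322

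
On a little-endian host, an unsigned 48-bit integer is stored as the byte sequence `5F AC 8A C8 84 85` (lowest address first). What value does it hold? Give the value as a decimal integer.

146805346708575

Little-endian: lowest address holds the least-significant byte.
Reassemble most-significant byte first: 85 84 C8 8A AC 5F → 0x8584C88AAC5F.
0x8584C88AAC5F = 146805346708575.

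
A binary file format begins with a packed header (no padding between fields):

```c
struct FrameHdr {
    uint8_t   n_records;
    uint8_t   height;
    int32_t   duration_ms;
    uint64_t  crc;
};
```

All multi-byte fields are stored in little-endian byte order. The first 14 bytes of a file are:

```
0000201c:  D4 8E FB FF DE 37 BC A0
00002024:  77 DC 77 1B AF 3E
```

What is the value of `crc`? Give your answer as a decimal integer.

`crc` follows `n_records` (1 B), `height` (1 B), `duration_ms` (4 B), so it starts at offset 1 + 1 + 4 = 6 and occupies 8 bytes.
Bytes at offsets 6..13: BC A0 77 DC 77 1B AF 3E.
Little-endian stores the least-significant byte at the lowest address.
Reassemble most-significant byte first: 3E AF 1B 77 DC 77 A0 BC → 0x3EAF1B77DC77A0BC.
0x3EAF1B77DC77A0BC = 4516859152889782460.

4516859152889782460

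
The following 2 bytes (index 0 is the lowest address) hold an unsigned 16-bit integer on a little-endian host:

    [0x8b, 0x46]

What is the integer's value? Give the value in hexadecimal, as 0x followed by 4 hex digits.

0x468B

In little-endian order the low byte comes first in memory.
Reassemble most-significant byte first: 46 8B → 0x468B.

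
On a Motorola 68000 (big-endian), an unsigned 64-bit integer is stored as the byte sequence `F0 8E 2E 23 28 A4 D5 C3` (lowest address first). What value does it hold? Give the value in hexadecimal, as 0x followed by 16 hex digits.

Big-endian: lowest address holds the most-significant byte.
The bytes are already most-significant first: 0xF08E2E2328A4D5C3.

0xF08E2E2328A4D5C3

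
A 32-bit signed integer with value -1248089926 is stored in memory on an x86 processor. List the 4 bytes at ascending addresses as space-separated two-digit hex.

Two's complement of -1248089926 in 32 bits: 1248089926 = 0x4A645746; invert → 0xB59BA8B9; add 1 → 0xB59BA8BA.
Split into bytes (most-significant first): B5 9B A8 BA.
In little-endian order the low byte comes first in memory.
So at ascending addresses the bytes are BA A8 9B B5.

BA A8 9B B5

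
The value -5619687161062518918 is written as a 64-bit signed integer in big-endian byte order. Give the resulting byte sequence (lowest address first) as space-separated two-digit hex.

Two's complement of -5619687161062518918 in 64 bits: 5619687161062518918 = 0x4DFD23B2D7F47086; invert → 0xB202DC4D280B8F79; add 1 → 0xB202DC4D280B8F7A.
Split into bytes (most-significant first): B2 02 DC 4D 28 0B 8F 7A.
Big-endian: lowest address holds the most-significant byte.
So the memory order matches the most-significant-first order: B2 02 DC 4D 28 0B 8F 7A.

B2 02 DC 4D 28 0B 8F 7A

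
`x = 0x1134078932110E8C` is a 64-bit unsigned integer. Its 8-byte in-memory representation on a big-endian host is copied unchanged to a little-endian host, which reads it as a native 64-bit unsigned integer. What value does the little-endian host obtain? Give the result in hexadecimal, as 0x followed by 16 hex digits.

0x8C0E113289073411

Stored big-endian, the bytes at ascending addresses are 11 34 07 89 32 11 0E 8C.
Read back as little-endian, the first byte is least significant, giving 0x8C0E113289073411.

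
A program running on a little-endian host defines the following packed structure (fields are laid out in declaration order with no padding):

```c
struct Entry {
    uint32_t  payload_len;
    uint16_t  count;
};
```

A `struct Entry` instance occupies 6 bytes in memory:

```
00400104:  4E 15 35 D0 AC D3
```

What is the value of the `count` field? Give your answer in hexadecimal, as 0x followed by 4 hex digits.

0xD3AC

`count` follows `payload_len` (4 bytes), so it starts at byte offset 4 and occupies 2 bytes.
Bytes at offsets 4..5: AC D3.
Little-endian stores the least-significant byte at the lowest address.
Reassemble most-significant byte first: D3 AC → 0xD3AC.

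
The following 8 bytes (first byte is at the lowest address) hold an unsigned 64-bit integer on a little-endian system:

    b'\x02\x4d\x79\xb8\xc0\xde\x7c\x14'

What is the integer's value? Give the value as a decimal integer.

In little-endian order the low byte comes first in memory.
Reassemble most-significant byte first: 14 7C DE C0 B8 79 4D 02 → 0x147CDEC0B8794D02.
0x147CDEC0B8794D02 = 1476299697180724482.

1476299697180724482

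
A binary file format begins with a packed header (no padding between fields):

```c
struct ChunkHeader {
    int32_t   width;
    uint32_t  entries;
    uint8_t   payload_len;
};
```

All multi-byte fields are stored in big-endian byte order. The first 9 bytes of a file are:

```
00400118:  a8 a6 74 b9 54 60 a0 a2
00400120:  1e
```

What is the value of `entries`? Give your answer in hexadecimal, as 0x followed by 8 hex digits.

0x5460A0A2

`entries` follows `width` (4 bytes), so it starts at byte offset 4 and occupies 4 bytes.
Bytes at offsets 4..7: 54 60 A0 A2.
In big-endian order the high byte comes first in memory.
The bytes are already most-significant first: 0x5460A0A2.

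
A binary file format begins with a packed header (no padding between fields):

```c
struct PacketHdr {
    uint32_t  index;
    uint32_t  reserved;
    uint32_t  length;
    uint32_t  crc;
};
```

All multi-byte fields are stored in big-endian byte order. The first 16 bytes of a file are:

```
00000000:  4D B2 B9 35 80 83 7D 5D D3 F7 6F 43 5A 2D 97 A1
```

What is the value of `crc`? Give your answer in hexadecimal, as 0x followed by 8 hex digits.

`crc` follows `index` (4 B), `reserved` (4 B), `length` (4 B), so it starts at offset 4 + 4 + 4 = 12 and occupies 4 bytes.
Bytes at offsets 12..15: 5A 2D 97 A1.
In big-endian order the high byte comes first in memory.
The bytes are already most-significant first: 0x5A2D97A1.

0x5A2D97A1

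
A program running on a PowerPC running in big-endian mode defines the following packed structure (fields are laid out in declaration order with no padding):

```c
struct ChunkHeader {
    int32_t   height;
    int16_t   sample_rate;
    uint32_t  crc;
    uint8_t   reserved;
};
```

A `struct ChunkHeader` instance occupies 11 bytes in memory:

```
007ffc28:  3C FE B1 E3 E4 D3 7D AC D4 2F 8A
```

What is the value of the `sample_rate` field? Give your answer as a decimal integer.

-6957

`sample_rate` follows `height` (4 bytes), so it starts at byte offset 4 and occupies 2 bytes.
Bytes at offsets 4..5: E4 D3.
Big-endian: lowest address holds the most-significant byte.
The bytes are already most-significant first: 0xE4D3.
Top bit is set, so as a signed 16-bit value this is 0xE4D3 − 2^16 = -6957.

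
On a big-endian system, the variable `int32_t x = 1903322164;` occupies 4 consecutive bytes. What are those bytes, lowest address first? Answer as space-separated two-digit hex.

71 72 64 34

1903322164 in hexadecimal, padded to 32 bits, is 0x71726434.
Split into bytes (most-significant first): 71 72 64 34.
Big-endian: lowest address holds the most-significant byte.
So the memory order matches the most-significant-first order: 71 72 64 34.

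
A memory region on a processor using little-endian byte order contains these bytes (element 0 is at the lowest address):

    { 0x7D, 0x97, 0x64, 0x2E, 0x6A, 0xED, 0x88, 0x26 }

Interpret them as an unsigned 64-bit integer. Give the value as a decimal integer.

Little-endian: lowest address holds the least-significant byte.
Reassemble most-significant byte first: 26 88 ED 6A 2E 64 97 7D → 0x2688ED6A2E64977D.
0x2688ED6A2E64977D = 2776730210574571389.

2776730210574571389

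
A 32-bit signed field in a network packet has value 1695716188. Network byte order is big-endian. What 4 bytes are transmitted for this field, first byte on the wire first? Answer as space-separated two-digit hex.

1695716188 in hexadecimal, padded to 32 bits, is 0x6512935C.
Split into bytes (most-significant first): 65 12 93 5C.
Big-endian stores the most-significant byte at the lowest address.
So the memory order matches the most-significant-first order: 65 12 93 5C.

65 12 93 5C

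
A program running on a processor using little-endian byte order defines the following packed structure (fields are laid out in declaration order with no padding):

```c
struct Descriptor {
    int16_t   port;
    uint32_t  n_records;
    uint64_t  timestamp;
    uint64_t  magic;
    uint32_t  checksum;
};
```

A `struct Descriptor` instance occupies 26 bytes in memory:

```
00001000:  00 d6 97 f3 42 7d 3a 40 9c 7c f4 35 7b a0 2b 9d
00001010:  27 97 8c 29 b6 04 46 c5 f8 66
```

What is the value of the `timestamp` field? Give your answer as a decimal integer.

11563895792382787642

`timestamp` follows `port` (2 B), `n_records` (4 B), so it starts at offset 2 + 4 = 6 and occupies 8 bytes.
Bytes at offsets 6..13: 3A 40 9C 7C F4 35 7B A0.
In little-endian order the low byte comes first in memory.
Reassemble most-significant byte first: A0 7B 35 F4 7C 9C 40 3A → 0xA07B35F47C9C403A.
0xA07B35F47C9C403A = 11563895792382787642.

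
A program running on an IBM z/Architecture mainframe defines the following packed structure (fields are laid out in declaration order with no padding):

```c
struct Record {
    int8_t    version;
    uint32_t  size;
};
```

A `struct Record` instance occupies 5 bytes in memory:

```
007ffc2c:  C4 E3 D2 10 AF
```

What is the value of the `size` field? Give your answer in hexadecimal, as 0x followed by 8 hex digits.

0xE3D210AF

`size` follows `version` (1 byte), so it starts at byte offset 1 and occupies 4 bytes.
Bytes at offsets 1..4: E3 D2 10 AF.
In big-endian order the high byte comes first in memory.
The bytes are already most-significant first: 0xE3D210AF.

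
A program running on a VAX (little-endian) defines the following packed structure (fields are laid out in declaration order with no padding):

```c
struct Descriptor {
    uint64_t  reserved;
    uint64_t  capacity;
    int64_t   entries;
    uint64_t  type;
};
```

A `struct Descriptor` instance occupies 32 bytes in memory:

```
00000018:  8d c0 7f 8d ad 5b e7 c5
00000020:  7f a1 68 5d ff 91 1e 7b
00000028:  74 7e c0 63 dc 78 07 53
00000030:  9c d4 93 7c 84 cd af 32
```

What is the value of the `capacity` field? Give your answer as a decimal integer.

`capacity` follows `reserved` (8 bytes), so it starts at byte offset 8 and occupies 8 bytes.
Bytes at offsets 8..15: 7F A1 68 5D FF 91 1E 7B.
Little-endian stores the least-significant byte at the lowest address.
Reassemble most-significant byte first: 7B 1E 91 FF 5D 68 A1 7F → 0x7B1E91FF5D68A17F.
0x7B1E91FF5D68A17F = 8871688841936281983.

8871688841936281983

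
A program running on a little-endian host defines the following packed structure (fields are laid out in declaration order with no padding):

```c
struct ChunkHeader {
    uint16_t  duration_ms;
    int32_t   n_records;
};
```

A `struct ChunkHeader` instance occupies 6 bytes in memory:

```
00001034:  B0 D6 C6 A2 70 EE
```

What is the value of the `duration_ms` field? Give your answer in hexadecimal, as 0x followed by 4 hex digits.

0xD6B0

`duration_ms` is the first field, at byte offset 0, occupying 2 bytes.
Bytes at offsets 0..1: B0 D6.
Little-endian stores the least-significant byte at the lowest address.
Reassemble most-significant byte first: D6 B0 → 0xD6B0.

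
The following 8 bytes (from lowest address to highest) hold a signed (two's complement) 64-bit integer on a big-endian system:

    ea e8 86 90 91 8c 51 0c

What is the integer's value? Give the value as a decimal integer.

-1519816918762237684

Big-endian stores the most-significant byte at the lowest address.
The bytes are already most-significant first: 0xEAE88690918C510C.
Top bit is set, so as a signed 64-bit value this is 0xEAE88690918C510C − 2^64 = -1519816918762237684.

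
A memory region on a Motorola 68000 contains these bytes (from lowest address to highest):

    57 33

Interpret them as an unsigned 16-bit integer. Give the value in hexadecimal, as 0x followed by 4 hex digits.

In big-endian order the high byte comes first in memory.
The bytes are already most-significant first: 0x5733.

0x5733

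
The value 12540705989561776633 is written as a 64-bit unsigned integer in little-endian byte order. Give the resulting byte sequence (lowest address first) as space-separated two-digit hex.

F9 79 71 6C A7 89 09 AE

12540705989561776633 in hexadecimal, padded to 64 bits, is 0xAE0989A76C7179F9.
Split into bytes (most-significant first): AE 09 89 A7 6C 71 79 F9.
Little-endian stores the least-significant byte at the lowest address.
So at ascending addresses the bytes are F9 79 71 6C A7 89 09 AE.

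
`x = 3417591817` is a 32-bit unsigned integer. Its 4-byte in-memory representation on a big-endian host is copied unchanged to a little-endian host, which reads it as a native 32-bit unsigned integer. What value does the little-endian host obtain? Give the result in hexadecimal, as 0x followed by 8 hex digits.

3417591817 in 32-bit hexadecimal is 0xCBB45009.
Stored big-endian, the bytes at ascending addresses are CB B4 50 09.
Read back as little-endian, the first byte is least significant, giving 0x0950B4CB.

0x0950B4CB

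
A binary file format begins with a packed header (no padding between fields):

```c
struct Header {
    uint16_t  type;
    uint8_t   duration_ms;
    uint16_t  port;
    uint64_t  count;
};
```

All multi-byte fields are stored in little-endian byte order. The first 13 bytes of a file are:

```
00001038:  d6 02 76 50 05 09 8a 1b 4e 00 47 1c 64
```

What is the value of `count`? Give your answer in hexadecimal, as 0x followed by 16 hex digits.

0x641C47004E1B8A09

`count` follows `type` (2 B), `duration_ms` (1 B), `port` (2 B), so it starts at offset 2 + 1 + 2 = 5 and occupies 8 bytes.
Bytes at offsets 5..12: 09 8A 1B 4E 00 47 1C 64.
Little-endian stores the least-significant byte at the lowest address.
Reassemble most-significant byte first: 64 1C 47 00 4E 1B 8A 09 → 0x641C47004E1B8A09.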